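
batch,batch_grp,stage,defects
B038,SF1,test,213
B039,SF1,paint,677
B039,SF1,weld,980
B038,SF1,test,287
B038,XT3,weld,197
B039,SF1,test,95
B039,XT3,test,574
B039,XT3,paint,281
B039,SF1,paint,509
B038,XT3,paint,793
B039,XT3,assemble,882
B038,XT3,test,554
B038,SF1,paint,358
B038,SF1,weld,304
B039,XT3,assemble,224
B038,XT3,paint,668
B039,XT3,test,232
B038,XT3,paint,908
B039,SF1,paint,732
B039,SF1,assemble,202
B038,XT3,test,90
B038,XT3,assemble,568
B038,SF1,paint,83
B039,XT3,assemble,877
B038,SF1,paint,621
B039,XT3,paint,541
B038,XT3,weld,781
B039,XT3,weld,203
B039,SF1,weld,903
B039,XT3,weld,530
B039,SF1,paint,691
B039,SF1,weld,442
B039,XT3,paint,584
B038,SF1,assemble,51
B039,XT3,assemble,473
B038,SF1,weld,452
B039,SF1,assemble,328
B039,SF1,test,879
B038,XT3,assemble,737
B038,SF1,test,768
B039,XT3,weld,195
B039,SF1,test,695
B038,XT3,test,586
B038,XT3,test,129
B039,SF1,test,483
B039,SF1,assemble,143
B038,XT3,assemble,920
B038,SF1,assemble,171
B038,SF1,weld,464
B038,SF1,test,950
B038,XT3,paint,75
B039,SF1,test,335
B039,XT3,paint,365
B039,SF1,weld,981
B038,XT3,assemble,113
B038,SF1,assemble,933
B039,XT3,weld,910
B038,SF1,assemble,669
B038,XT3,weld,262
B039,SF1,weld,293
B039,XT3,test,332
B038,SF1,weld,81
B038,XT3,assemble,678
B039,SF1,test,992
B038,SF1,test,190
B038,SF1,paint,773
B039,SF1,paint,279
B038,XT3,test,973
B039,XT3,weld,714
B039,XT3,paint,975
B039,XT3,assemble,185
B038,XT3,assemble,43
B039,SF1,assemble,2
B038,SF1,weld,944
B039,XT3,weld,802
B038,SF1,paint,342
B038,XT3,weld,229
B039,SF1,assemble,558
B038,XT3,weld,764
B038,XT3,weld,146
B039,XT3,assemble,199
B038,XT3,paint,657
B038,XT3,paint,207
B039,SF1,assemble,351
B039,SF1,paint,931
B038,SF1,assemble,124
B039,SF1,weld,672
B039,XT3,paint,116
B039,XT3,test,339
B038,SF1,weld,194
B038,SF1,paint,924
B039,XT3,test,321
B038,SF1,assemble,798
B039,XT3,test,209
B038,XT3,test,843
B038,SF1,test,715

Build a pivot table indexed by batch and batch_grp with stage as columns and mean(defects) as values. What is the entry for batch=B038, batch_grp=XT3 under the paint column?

551.33

Rows with batch=B038, batch_grp=XT3 and stage=paint: defects values are 793, 668, 908, 75, 657, 207.
(793 + 668 + 908 + 75 + 657 + 207) / 6 = 551.33.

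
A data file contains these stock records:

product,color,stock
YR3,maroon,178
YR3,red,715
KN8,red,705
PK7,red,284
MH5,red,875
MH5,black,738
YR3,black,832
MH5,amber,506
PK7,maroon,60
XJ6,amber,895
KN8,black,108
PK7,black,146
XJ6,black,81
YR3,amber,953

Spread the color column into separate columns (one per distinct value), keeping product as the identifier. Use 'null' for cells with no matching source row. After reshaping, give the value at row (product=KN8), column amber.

No long-format row has product=KN8 and color=amber, so the cell is null.

null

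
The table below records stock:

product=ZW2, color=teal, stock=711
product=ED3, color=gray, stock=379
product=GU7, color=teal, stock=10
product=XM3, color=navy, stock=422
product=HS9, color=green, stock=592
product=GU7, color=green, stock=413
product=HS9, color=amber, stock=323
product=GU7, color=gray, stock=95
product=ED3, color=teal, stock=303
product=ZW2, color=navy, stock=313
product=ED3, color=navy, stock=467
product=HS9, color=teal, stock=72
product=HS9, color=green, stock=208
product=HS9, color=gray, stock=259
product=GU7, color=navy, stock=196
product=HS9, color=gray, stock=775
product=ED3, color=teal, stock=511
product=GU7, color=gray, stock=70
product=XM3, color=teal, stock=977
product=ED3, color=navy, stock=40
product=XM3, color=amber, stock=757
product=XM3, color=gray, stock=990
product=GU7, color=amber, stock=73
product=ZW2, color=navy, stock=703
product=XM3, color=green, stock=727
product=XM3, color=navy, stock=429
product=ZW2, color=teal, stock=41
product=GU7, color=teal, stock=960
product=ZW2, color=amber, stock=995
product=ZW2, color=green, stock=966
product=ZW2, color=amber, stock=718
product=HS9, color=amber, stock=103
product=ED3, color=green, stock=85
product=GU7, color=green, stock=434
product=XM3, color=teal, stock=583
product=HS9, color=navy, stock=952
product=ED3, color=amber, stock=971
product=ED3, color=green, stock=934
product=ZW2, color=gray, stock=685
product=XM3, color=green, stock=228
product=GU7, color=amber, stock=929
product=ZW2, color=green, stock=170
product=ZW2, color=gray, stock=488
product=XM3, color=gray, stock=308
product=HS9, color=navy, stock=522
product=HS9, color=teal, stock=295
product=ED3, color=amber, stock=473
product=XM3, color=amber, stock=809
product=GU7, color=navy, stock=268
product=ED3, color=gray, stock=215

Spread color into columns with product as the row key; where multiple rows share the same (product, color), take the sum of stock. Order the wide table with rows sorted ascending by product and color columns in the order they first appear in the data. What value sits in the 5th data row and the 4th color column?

With rows sorted ascending by product, row 5 is product=ZW2. color columns in first-appearance order: teal, gray, navy, green, amber; column 4 is green.
Long rows with product=ZW2, color=green: 966 + 170 = 1136.

1136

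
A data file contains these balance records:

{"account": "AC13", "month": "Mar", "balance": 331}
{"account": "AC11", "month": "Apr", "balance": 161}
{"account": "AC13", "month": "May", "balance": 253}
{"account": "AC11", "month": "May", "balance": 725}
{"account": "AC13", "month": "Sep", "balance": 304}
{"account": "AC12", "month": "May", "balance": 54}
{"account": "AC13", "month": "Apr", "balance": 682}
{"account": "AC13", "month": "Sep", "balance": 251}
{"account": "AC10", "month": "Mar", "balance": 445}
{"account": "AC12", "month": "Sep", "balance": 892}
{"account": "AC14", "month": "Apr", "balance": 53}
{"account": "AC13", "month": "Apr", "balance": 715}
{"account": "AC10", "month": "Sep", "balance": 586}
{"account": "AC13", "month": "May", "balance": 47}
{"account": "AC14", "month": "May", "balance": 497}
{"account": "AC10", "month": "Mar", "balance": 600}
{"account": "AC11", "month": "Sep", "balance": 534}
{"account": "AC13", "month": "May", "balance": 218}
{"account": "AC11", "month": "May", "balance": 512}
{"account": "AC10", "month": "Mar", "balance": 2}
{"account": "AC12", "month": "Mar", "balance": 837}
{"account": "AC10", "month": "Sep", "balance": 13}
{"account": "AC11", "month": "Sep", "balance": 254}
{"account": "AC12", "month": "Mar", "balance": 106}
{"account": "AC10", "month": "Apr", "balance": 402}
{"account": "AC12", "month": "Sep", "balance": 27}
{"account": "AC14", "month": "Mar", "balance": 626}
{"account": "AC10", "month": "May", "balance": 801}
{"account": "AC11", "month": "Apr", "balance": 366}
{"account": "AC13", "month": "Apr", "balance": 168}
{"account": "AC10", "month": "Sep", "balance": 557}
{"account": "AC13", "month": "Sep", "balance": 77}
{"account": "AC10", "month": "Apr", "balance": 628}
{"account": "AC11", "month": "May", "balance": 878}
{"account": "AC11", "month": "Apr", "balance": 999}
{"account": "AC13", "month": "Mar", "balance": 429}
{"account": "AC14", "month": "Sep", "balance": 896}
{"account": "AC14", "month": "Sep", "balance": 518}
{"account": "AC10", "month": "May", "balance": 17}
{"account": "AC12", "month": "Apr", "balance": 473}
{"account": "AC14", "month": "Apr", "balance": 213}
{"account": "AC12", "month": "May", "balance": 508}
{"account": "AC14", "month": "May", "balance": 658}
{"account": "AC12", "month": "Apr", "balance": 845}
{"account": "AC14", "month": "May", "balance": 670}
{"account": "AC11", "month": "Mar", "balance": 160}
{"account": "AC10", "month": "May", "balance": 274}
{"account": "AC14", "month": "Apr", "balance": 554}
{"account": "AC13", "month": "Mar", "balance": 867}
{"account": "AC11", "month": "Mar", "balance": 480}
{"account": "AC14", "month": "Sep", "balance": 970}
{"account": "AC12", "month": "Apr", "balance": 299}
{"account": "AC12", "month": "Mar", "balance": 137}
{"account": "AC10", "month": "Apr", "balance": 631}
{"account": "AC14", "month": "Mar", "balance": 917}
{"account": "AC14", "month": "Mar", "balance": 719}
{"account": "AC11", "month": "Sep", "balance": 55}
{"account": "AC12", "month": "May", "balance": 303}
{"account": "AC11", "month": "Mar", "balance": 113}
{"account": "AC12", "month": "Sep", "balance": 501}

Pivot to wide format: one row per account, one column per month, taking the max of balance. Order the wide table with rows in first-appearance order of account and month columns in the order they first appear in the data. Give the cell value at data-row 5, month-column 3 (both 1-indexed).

670

With rows in first-appearance order of account, row 5 is account=AC14. month columns in first-appearance order: Mar, Apr, May, Sep; column 3 is May.
Long rows with account=AC14, month=May: max(497, 658, 670) = 670.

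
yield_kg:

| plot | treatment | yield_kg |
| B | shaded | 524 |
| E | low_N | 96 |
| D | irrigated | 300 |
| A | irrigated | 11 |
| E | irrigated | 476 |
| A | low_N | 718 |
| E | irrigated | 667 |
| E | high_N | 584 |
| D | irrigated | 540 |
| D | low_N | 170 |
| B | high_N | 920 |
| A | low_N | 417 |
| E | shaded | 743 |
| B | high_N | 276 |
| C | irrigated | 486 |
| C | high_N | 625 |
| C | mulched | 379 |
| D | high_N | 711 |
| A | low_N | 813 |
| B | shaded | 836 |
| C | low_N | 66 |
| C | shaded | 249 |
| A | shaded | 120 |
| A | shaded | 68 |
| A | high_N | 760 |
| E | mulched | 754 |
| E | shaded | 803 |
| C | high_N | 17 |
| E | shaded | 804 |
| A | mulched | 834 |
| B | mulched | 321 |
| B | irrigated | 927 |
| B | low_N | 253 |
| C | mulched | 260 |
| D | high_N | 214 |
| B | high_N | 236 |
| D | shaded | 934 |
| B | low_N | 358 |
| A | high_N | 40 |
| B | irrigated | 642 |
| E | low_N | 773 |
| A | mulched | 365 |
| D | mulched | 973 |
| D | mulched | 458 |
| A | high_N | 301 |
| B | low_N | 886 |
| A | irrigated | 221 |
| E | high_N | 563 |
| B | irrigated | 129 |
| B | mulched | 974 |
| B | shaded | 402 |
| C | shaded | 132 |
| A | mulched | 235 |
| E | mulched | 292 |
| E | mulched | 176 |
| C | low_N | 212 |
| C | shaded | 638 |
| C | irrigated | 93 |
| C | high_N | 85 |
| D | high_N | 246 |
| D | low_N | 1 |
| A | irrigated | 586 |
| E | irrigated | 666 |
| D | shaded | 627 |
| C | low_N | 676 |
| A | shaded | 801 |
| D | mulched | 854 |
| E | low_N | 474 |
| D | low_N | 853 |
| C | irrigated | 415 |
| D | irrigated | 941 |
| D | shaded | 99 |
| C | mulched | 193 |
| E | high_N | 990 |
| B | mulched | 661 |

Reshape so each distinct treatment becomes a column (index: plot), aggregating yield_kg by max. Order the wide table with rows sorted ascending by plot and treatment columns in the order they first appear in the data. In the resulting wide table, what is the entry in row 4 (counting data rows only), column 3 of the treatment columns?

941

With rows sorted ascending by plot, row 4 is plot=D. treatment columns in first-appearance order: shaded, low_N, irrigated, high_N, mulched; column 3 is irrigated.
Long rows with plot=D, treatment=irrigated: max(300, 540, 941) = 941.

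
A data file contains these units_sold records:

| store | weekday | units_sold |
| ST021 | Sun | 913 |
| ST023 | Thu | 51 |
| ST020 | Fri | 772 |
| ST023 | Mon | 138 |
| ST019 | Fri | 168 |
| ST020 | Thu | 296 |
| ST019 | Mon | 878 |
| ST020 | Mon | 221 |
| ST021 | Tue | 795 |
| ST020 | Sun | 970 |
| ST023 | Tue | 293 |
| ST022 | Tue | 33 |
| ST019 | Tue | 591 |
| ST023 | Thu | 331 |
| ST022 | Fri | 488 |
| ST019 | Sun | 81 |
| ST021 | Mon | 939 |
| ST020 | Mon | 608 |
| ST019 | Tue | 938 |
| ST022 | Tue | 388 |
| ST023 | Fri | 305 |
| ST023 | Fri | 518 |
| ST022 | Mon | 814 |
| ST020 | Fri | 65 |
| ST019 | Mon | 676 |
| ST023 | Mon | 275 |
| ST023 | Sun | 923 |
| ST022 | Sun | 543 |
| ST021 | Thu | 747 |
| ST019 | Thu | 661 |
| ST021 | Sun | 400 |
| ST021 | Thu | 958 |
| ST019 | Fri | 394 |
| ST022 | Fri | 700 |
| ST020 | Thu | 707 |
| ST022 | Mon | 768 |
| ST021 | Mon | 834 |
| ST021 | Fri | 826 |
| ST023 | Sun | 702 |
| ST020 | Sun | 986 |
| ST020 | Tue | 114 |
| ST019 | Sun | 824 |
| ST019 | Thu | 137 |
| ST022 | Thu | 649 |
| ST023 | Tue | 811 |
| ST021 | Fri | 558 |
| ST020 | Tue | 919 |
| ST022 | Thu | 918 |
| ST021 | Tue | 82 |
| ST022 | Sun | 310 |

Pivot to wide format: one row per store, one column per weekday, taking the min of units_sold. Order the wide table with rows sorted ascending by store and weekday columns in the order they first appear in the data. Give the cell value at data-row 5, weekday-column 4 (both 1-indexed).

138

With rows sorted ascending by store, row 5 is store=ST023. weekday columns in first-appearance order: Sun, Thu, Fri, Mon, Tue; column 4 is Mon.
Long rows with store=ST023, weekday=Mon: min(138, 275) = 138.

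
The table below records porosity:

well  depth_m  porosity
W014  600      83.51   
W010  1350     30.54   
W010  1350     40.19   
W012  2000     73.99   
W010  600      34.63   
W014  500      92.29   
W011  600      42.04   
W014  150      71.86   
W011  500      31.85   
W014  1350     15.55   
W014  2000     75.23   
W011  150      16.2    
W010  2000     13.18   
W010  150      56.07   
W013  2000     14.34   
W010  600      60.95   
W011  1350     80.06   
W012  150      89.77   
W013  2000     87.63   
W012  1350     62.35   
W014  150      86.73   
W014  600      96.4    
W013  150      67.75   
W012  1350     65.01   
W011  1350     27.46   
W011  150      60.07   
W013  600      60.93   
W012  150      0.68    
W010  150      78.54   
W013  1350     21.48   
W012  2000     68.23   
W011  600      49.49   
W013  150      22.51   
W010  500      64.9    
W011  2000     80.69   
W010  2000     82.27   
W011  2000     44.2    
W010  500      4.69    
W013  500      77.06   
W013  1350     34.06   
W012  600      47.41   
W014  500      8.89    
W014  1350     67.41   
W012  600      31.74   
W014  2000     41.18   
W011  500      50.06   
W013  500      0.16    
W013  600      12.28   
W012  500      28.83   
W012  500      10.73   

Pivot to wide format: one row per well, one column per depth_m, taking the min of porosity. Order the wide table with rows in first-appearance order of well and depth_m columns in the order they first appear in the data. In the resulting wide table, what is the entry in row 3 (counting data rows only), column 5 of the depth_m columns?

0.68

With rows in first-appearance order of well, row 3 is well=W012. depth_m columns in first-appearance order: 600, 1350, 2000, 500, 150; column 5 is 150.
Long rows with well=W012, depth_m=150: min(89.77, 0.68) = 0.68.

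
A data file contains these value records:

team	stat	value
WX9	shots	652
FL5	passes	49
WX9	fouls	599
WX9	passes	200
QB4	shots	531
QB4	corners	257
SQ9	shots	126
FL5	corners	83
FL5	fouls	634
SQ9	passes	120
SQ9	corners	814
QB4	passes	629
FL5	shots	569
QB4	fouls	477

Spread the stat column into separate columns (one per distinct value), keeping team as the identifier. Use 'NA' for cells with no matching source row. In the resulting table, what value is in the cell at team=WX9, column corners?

NA

No long-format row has team=WX9 and stat=corners, so the cell is NA.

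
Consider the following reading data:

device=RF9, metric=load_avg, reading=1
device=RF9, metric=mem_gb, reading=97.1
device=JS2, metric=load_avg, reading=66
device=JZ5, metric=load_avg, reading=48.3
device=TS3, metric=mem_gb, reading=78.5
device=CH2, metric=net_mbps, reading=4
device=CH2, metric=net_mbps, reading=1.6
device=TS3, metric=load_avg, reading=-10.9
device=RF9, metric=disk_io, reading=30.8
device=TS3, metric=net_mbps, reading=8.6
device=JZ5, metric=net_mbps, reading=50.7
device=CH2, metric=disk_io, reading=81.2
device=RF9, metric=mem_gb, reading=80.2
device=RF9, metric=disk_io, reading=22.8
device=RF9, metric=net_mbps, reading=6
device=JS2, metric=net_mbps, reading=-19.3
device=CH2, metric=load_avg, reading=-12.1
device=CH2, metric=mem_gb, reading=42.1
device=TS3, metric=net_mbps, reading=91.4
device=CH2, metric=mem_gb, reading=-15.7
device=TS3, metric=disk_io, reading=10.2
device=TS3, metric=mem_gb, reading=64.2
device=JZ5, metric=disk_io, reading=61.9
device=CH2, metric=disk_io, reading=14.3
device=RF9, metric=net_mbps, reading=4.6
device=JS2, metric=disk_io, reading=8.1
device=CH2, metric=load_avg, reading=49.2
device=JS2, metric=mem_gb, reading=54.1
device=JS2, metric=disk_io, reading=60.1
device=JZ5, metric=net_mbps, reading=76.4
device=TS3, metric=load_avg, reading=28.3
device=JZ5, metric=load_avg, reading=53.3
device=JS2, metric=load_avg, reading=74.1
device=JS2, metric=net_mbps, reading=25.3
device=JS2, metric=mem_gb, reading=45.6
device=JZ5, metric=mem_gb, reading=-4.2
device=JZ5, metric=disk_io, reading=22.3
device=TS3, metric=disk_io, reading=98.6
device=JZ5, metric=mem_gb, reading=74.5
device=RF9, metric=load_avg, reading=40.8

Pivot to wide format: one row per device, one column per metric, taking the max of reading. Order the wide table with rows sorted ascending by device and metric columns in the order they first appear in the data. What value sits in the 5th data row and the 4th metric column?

With rows sorted ascending by device, row 5 is device=TS3. metric columns in first-appearance order: load_avg, mem_gb, net_mbps, disk_io; column 4 is disk_io.
Long rows with device=TS3, metric=disk_io: max(10.2, 98.6) = 98.6.

98.6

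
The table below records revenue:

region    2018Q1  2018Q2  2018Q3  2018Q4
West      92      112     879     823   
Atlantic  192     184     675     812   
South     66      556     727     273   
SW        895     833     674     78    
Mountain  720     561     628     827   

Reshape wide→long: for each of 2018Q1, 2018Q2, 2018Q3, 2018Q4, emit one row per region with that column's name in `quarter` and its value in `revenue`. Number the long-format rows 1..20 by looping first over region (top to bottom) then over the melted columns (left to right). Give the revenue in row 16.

78

20 rows total (5 × 4). Row 16: index ⌊(16-1)/4⌋ = 3 into region → SW; (16-1) mod 4 = 3 into the melted columns → 2018Q4.
So row 16 is (SW, 2018Q4, 78); revenue = 78.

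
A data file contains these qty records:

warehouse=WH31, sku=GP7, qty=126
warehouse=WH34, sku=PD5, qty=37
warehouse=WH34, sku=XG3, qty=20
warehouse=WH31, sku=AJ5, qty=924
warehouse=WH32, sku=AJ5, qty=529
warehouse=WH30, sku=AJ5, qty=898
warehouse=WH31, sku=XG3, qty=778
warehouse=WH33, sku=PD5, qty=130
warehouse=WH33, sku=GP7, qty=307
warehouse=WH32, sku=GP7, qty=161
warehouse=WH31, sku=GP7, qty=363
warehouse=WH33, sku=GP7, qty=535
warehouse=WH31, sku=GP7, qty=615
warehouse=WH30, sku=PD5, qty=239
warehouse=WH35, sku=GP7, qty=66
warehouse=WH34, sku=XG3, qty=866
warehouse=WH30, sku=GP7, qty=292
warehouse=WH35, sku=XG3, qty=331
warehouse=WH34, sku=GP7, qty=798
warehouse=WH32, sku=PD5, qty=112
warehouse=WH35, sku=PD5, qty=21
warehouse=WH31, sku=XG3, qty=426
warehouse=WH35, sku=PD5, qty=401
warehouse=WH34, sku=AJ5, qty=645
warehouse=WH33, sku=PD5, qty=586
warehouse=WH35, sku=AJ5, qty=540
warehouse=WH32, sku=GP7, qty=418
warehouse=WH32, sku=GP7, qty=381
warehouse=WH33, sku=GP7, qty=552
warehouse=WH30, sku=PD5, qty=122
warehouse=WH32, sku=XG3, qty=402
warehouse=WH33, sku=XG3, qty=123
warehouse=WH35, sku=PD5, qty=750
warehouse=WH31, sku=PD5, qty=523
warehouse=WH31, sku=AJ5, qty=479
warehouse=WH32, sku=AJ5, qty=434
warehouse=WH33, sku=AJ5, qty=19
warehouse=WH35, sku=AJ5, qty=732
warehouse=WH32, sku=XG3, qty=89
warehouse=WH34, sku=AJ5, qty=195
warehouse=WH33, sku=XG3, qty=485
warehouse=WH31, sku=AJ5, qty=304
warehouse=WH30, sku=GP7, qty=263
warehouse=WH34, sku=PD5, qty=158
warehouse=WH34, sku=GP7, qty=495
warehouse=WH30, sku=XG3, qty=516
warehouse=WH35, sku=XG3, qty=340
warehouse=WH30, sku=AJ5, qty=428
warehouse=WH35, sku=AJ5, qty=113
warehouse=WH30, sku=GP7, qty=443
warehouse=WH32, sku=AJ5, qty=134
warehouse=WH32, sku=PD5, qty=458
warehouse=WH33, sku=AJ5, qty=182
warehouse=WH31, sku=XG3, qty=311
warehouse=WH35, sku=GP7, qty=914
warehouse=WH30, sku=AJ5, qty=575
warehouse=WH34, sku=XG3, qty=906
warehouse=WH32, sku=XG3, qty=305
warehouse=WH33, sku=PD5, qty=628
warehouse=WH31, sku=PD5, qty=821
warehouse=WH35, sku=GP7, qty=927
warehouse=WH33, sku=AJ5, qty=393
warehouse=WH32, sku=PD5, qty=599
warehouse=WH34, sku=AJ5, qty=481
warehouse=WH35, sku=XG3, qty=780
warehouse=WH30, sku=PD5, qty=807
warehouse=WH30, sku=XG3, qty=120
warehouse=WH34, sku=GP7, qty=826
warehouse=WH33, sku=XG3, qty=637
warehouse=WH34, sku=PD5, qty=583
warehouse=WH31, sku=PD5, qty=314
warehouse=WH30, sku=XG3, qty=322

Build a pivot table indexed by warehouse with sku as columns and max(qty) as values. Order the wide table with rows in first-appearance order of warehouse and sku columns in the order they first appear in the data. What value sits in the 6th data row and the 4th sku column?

732

With rows in first-appearance order of warehouse, row 6 is warehouse=WH35. sku columns in first-appearance order: GP7, PD5, XG3, AJ5; column 4 is AJ5.
Long rows with warehouse=WH35, sku=AJ5: max(540, 732, 113) = 732.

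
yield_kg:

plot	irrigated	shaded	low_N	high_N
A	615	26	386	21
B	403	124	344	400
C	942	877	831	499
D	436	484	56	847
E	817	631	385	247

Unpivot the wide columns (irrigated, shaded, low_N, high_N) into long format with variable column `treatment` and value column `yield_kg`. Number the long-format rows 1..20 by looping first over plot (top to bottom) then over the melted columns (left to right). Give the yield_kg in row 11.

831

20 rows total (5 × 4). Row 11: index ⌊(11-1)/4⌋ = 2 into plot → C; (11-1) mod 4 = 2 into the melted columns → low_N.
So row 11 is (C, low_N, 831); yield_kg = 831.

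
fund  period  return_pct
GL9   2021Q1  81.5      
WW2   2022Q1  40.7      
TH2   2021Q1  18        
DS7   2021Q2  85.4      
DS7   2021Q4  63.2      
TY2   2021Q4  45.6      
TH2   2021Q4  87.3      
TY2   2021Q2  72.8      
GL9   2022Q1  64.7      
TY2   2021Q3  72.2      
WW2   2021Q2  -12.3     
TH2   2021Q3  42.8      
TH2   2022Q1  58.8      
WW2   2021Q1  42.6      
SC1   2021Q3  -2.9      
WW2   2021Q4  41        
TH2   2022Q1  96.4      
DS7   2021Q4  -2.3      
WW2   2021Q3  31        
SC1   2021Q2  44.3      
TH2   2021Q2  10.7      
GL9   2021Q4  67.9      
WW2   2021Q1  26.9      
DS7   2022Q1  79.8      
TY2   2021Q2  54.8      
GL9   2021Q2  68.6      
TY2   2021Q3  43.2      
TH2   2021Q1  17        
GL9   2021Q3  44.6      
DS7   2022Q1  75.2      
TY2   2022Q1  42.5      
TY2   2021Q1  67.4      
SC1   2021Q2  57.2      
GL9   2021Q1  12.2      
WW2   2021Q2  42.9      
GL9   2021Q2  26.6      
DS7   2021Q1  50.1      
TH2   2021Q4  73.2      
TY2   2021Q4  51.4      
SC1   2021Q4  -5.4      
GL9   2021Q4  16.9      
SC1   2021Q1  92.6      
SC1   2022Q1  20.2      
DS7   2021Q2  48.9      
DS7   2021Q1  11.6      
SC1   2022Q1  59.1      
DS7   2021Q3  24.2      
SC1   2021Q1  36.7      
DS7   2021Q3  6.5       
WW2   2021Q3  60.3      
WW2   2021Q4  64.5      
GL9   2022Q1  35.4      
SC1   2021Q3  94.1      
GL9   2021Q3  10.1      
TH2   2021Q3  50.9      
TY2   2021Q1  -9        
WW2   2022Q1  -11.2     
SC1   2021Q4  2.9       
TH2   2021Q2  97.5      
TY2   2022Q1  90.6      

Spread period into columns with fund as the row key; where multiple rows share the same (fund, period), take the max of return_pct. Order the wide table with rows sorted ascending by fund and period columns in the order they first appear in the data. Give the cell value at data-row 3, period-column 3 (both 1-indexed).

57.2

With rows sorted ascending by fund, row 3 is fund=SC1. period columns in first-appearance order: 2021Q1, 2022Q1, 2021Q2, 2021Q4, 2021Q3; column 3 is 2021Q2.
Long rows with fund=SC1, period=2021Q2: max(44.3, 57.2) = 57.2.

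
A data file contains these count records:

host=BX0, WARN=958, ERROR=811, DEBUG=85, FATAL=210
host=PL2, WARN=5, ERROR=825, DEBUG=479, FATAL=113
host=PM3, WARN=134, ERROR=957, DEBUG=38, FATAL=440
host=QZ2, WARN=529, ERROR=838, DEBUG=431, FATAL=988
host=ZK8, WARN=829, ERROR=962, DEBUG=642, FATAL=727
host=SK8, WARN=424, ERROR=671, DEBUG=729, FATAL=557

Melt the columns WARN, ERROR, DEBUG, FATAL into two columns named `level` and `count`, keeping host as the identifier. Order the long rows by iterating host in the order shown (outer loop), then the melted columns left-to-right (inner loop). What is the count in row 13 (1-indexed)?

529

24 rows total (6 × 4). Row 13: index ⌊(13-1)/4⌋ = 3 into host → QZ2; (13-1) mod 4 = 0 into the melted columns → WARN.
So row 13 is (QZ2, WARN, 529); count = 529.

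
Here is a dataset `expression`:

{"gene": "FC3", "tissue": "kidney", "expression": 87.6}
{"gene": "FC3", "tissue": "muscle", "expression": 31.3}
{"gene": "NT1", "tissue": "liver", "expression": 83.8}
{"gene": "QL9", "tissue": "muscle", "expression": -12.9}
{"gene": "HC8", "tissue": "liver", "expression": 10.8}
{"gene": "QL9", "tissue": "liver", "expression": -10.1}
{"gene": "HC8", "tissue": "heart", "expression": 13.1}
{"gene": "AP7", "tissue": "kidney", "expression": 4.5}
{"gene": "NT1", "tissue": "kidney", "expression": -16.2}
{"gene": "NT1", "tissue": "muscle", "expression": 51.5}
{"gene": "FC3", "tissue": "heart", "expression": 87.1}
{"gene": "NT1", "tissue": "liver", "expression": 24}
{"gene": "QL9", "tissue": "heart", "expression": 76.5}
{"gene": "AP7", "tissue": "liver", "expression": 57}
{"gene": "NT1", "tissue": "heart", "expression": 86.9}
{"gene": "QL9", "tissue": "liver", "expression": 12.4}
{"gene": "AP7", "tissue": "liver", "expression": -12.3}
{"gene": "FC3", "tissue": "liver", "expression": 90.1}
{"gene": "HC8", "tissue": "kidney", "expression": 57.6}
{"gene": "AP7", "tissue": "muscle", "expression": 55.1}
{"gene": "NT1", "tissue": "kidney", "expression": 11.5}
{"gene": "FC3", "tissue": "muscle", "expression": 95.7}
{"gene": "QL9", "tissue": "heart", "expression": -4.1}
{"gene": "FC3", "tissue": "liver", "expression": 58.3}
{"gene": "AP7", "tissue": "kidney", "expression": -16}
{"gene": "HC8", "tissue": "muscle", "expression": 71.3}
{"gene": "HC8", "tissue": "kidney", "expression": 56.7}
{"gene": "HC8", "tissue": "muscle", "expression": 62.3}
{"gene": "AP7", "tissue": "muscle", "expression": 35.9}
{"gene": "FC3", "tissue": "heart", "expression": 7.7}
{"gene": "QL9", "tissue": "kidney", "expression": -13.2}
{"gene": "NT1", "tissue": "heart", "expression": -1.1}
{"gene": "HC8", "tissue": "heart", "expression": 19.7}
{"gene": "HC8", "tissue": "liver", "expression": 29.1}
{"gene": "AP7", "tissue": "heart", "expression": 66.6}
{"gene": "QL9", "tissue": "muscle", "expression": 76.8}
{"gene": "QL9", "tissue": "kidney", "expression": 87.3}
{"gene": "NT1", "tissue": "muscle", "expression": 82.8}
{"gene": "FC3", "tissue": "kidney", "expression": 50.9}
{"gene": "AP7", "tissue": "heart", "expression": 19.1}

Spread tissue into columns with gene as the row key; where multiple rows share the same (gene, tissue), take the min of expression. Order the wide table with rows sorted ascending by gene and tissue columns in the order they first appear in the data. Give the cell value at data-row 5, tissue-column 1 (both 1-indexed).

With rows sorted ascending by gene, row 5 is gene=QL9. tissue columns in first-appearance order: kidney, muscle, liver, heart; column 1 is kidney.
Long rows with gene=QL9, tissue=kidney: min(-13.2, 87.3) = -13.2.

-13.2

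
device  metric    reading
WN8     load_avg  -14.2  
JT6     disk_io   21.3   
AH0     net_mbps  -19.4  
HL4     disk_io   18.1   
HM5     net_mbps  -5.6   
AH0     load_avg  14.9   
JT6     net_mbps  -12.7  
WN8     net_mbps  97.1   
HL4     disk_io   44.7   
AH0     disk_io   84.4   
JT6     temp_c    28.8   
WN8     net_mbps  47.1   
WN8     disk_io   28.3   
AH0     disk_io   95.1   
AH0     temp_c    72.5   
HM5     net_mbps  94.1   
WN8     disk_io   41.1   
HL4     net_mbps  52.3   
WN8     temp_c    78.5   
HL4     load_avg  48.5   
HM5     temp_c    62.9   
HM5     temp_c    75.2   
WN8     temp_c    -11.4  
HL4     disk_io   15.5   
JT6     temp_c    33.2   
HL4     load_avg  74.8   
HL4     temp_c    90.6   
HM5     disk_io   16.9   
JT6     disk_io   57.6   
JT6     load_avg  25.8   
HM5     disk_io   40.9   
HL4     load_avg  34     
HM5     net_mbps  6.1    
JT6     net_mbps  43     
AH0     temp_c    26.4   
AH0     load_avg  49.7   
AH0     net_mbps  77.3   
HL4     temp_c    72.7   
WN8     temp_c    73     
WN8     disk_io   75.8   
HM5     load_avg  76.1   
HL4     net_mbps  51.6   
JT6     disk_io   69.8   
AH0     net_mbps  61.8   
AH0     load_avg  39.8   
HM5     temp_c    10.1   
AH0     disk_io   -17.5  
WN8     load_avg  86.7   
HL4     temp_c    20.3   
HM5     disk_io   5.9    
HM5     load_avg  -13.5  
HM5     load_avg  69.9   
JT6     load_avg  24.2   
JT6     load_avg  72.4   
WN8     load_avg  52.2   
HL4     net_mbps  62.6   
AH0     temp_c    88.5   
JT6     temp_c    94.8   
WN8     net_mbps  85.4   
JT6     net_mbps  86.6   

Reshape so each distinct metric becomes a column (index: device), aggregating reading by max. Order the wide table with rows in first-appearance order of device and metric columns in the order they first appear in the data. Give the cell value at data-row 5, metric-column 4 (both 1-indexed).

With rows in first-appearance order of device, row 5 is device=HM5. metric columns in first-appearance order: load_avg, disk_io, net_mbps, temp_c; column 4 is temp_c.
Long rows with device=HM5, metric=temp_c: max(62.9, 75.2, 10.1) = 75.2.

75.2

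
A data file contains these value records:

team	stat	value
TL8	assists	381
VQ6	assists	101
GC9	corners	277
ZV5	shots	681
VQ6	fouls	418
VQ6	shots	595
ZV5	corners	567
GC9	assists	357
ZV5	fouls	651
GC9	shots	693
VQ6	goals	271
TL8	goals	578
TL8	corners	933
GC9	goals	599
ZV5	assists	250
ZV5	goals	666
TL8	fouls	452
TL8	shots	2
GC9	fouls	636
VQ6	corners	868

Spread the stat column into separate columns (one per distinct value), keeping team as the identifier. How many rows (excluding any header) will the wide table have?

4 distinct team values → 4 rows.

4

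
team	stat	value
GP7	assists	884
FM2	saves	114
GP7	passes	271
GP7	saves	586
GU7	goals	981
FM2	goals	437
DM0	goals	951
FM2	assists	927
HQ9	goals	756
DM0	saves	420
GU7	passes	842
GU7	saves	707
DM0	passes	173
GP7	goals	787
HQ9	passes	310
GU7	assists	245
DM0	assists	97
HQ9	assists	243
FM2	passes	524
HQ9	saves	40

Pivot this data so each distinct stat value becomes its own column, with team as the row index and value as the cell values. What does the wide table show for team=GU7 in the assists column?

245

Wide layout: rows indexed by team, columns are the 4 distinct stat values (assists, saves, passes, goals).
Cell (team=GU7, stat=assists) draws from the long row where team=GU7 and stat=assists, which has value=245.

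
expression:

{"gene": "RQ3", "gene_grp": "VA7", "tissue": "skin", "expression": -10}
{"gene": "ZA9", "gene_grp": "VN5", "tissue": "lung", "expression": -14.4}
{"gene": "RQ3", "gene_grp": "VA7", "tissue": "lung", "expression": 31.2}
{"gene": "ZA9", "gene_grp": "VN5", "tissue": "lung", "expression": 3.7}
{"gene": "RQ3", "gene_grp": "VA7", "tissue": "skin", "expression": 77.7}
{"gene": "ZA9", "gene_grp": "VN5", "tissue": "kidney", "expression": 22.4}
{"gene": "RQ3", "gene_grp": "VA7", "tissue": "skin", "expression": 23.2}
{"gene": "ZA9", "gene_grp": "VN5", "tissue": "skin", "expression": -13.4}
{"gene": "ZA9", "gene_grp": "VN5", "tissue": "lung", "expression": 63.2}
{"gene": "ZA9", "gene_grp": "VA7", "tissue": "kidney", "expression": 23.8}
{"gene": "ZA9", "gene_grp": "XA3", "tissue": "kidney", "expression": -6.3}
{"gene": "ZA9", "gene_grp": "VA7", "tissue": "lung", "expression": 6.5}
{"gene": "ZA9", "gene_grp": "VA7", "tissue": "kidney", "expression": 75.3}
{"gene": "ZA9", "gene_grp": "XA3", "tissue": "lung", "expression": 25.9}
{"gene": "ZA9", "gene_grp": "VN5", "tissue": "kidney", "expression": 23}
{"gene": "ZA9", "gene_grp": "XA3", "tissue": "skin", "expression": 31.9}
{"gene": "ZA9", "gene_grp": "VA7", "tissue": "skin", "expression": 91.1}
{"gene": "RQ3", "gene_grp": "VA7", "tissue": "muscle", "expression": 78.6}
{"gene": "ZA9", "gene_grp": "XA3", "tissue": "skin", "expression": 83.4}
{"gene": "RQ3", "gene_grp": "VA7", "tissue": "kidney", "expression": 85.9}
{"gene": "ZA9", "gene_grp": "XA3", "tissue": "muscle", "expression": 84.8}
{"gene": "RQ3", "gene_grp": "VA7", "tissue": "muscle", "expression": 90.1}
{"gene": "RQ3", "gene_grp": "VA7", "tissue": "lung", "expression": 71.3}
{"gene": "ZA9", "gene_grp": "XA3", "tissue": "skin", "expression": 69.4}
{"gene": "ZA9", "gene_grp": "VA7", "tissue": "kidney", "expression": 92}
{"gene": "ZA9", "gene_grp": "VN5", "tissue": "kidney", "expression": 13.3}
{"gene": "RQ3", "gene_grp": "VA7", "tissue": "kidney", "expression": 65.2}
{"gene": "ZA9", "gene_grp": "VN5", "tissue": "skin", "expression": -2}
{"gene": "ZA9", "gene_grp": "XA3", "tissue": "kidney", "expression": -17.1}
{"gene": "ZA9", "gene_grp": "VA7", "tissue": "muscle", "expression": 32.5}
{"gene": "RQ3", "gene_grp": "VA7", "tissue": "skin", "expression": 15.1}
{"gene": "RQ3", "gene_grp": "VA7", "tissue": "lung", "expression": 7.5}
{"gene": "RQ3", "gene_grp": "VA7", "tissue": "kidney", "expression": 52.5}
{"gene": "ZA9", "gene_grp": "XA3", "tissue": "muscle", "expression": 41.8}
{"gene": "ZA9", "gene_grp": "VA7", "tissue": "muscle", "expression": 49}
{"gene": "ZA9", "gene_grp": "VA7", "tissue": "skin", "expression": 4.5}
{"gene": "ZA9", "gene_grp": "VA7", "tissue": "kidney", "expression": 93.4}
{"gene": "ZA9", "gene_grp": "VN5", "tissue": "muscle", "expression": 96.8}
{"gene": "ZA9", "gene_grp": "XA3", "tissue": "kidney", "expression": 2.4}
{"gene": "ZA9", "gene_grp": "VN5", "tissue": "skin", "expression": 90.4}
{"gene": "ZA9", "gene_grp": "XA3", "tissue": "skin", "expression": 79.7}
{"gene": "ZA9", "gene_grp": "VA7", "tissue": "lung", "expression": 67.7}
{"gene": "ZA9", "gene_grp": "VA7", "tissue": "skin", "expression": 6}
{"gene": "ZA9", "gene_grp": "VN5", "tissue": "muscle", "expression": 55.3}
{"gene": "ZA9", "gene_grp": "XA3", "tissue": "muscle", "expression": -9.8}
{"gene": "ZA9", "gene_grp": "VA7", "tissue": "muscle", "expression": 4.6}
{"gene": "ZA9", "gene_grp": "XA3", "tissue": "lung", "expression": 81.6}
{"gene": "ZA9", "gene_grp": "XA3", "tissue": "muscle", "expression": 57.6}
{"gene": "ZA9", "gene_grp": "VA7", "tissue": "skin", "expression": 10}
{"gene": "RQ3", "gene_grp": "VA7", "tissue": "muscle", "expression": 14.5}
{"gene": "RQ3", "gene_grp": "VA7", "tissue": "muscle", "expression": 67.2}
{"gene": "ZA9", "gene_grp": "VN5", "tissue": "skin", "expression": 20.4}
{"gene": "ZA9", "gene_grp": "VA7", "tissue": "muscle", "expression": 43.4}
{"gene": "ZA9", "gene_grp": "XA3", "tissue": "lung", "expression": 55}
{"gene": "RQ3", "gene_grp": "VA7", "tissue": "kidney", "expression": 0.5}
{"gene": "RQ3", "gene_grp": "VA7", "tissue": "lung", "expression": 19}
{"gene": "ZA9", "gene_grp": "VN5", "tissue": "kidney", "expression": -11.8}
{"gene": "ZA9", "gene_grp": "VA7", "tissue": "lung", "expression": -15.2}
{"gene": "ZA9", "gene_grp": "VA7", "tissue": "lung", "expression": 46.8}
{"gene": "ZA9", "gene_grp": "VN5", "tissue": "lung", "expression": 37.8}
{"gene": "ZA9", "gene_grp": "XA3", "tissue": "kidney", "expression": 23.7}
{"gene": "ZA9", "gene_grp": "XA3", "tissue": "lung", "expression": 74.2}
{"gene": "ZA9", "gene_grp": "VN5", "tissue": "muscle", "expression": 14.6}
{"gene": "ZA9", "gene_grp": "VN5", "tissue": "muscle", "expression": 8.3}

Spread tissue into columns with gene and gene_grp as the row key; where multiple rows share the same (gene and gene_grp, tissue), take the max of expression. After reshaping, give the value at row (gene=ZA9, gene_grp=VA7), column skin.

91.1

Rows with gene=ZA9, gene_grp=VA7 and tissue=skin: expression values are 91.1, 4.5, 6, 10.
max(91.1, 4.5, 6, 10) = 91.1.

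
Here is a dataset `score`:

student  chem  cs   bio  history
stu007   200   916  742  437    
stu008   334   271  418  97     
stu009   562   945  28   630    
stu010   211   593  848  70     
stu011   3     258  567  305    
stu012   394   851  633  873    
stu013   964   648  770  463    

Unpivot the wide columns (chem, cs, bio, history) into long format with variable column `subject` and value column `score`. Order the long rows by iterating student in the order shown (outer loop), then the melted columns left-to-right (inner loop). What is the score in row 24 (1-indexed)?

873

28 rows total (7 × 4). Row 24: index ⌊(24-1)/4⌋ = 5 into student → stu012; (24-1) mod 4 = 3 into the melted columns → history.
So row 24 is (stu012, history, 873); score = 873.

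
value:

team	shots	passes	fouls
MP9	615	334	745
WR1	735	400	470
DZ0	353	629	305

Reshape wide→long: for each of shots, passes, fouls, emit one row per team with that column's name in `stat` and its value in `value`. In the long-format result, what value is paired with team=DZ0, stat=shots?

Unpivoting turns each (team, wide-column) pair into one long row.
The wide cell at row DZ0, column shots holds 353, so the long row (DZ0, shots) has value=353.

353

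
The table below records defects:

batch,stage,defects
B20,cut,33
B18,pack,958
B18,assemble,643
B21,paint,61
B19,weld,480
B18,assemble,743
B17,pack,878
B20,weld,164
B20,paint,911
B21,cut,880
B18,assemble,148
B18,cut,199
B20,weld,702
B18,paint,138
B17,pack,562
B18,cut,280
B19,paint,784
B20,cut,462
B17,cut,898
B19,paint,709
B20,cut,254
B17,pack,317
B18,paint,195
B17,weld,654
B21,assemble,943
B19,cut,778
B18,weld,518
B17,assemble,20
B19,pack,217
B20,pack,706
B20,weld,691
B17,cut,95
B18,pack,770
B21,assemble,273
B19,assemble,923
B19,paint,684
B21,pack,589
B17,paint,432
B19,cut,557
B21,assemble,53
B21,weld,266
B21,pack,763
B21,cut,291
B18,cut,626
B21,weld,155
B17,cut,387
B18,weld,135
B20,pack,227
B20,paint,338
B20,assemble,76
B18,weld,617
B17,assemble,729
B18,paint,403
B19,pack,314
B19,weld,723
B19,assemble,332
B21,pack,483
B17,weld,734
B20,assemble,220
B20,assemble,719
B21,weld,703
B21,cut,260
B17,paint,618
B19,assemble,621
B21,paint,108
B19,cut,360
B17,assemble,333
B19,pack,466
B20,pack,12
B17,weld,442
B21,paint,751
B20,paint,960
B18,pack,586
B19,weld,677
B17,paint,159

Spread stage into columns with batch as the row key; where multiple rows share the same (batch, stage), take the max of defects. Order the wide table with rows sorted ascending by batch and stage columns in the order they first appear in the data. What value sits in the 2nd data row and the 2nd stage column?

With rows sorted ascending by batch, row 2 is batch=B18. stage columns in first-appearance order: cut, pack, assemble, paint, weld; column 2 is pack.
Long rows with batch=B18, stage=pack: max(958, 770, 586) = 958.

958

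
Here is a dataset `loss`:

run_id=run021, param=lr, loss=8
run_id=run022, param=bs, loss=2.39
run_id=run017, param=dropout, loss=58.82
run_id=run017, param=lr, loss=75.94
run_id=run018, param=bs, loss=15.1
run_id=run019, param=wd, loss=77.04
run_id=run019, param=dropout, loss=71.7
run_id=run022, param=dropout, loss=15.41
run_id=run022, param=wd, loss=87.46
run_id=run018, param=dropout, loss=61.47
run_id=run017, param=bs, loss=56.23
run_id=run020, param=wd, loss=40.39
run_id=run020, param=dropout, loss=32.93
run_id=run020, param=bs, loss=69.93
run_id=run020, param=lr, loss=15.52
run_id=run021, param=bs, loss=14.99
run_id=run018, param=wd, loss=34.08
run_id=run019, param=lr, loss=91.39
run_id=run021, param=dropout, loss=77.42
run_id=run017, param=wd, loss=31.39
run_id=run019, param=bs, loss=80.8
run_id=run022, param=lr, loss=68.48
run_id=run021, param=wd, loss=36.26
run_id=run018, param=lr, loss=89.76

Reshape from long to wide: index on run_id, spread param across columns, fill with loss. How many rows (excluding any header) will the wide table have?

6

6 distinct run_id values → 6 rows.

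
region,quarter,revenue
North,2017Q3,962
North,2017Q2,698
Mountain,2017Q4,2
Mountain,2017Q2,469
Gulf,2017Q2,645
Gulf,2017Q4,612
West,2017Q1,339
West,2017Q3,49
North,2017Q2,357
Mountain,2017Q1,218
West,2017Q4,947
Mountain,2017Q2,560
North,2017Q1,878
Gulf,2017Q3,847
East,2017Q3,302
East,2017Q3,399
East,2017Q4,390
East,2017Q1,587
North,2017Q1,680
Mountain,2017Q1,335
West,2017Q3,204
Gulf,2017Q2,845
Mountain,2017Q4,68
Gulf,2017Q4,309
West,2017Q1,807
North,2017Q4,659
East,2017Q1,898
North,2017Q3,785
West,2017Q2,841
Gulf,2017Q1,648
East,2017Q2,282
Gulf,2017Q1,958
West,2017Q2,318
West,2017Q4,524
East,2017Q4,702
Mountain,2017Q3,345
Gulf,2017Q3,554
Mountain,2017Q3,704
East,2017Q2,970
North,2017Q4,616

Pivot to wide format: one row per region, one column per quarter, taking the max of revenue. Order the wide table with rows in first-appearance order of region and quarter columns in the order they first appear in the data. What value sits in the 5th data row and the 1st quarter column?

399

With rows in first-appearance order of region, row 5 is region=East. quarter columns in first-appearance order: 2017Q3, 2017Q2, 2017Q4, 2017Q1; column 1 is 2017Q3.
Long rows with region=East, quarter=2017Q3: max(302, 399) = 399.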